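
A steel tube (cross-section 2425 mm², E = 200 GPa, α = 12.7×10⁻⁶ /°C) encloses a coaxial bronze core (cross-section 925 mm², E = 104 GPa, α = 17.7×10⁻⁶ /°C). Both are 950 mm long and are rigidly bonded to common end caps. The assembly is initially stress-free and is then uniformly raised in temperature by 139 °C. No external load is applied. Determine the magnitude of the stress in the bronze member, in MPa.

σ ≈ 60.3 MPa (compressive)

The bronze has the larger α, so on heating it would change length more than the steel if both were free. The rigid plates force a common final length, so the bronze is put into compression and the steel into tension, with equal and opposite forces P (no external load).
Compatibility of the two members (thermal + elastic change equal): (α₁ − α₂)ΔT = P·[1/(A₁E₁) + 1/(A₂E₂)].
|α₁ − α₂|·ΔT = 5×10⁻⁶ × 139 = 0.000695.
1/(A₁E₁) + 1/(A₂E₂) = 1/(2425×200×10³) + 1/(925×104×10³) = 1.246×10⁻⁸ N⁻¹.
So P = 0.000695 / 1.246×10⁻⁸ = 55.79 kN.
σ_{bronze} = P/A₂ = 55790/925 = 60.32 MPa, compressive.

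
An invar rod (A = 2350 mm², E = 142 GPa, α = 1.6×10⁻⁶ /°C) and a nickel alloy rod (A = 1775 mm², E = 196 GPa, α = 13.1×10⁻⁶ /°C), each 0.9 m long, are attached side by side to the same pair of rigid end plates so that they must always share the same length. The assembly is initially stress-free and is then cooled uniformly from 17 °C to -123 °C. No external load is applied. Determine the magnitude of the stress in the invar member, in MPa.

The nickel alloy has the larger α, so on cooling it would change length more than the invar if both were free. The rigid plates force a common final length, so the nickel alloy is put into tension and the invar into compression, with equal and opposite forces P (no external load).
Compatibility of the two members (thermal + elastic change equal): (α₁ − α₂)ΔT = P·[1/(A₁E₁) + 1/(A₂E₂)].
|α₁ − α₂|·ΔT = 11.5×10⁻⁶ × 140 = 0.00161.
1/(A₁E₁) + 1/(A₂E₂) = 1/(2350×142×10³) + 1/(1775×196×10³) = 5.871×10⁻⁹ N⁻¹.
P = 0.00161 / 5.871×10⁻⁹ = 274200 N = 274.2 kN.
σ_{invar} = P/A₁ = 274200/2350 = 116.7 MPa, compressive.

σ ≈ 117 MPa (compressive)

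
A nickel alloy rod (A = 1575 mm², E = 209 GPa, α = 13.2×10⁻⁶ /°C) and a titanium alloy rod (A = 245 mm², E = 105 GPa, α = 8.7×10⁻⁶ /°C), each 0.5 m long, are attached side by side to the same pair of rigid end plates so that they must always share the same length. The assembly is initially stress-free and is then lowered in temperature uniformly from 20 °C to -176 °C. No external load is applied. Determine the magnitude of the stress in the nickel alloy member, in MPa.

Equilibrium of a rigid end plate with no external load gives equal and opposite internal forces ±P in the two members. Since α_{nickel alloy} > α_{titanium alloy}, cooling drives the nickel alloy into tension and the titanium alloy into compression.
Setting the final lengths equal and cancelling L: (α₁ − α₂)ΔT = P/(A₁E₁) + P/(A₂E₂).
|α₁ − α₂|·ΔT = 4.5×10⁻⁶ × 196 = 0.000882.
1/(A₁E₁) + 1/(A₂E₂) = 1/(1575×209×10³) + 1/(245×105×10³) = 4.191×10⁻⁸ N⁻¹.
P = 0.000882 / 4.191×10⁻⁸ = 21040 N = 21.04 kN.
σ_{nickel alloy} = P/A₁ = 21040/1575 = 13.36 MPa, tensile.

σ ≈ 13.4 MPa (tensile)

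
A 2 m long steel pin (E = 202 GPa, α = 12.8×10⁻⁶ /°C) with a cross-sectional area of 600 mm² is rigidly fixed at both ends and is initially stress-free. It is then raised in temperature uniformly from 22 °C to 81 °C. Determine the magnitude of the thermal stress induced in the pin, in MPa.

σ ≈ 153 MPa (compressive)

The supports are rigid, so the total axial strain is zero. The restrained thermal strain is ε = αΔT = 12.8×10⁻⁶ × 59 = 755.2×10⁻⁶.
The stress required to suppress this strain is σ = Eε = 202×10³ × 755.2×10⁻⁶ = 152.6 MPa, compressive since the pin is trying to expand.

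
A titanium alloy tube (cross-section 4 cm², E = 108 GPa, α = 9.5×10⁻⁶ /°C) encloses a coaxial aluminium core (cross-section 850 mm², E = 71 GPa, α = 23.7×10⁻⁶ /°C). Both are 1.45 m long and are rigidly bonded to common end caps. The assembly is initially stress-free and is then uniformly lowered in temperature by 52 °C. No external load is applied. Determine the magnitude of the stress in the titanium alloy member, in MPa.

Both members must finish at the same length. With the larger α, the aluminium tends to over-contract; the plates restrain it, putting the aluminium in tension and the titanium alloy in compression. With no external load the two internal forces are equal and opposite, magnitude P.
Compatibility of the two members (thermal + elastic change equal): (α₁ − α₂)ΔT = P·[1/(A₁E₁) + 1/(A₂E₂)].
|α₁ − α₂|·ΔT = 14.2×10⁻⁶ × 52 = 0.0007384.
1/(A₁E₁) + 1/(A₂E₂) = 1/(400×108×10³) + 1/(850×71×10³) = 3.972×10⁻⁸ N⁻¹.
So P = 0.0007384 / 3.972×10⁻⁸ = 18.59 kN.
σ_{titanium alloy} = P/A₁ = 18590/400 = 46.48 MPa, compressive.

σ ≈ 46.5 MPa (compressive)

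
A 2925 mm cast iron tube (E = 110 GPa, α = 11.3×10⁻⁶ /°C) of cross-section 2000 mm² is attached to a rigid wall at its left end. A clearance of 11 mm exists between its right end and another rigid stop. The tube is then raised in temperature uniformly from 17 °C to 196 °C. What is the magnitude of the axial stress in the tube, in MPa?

σ ≈ 0 MPa

Free thermal elongation = αΔT L = 11.3×10⁻⁶ × 179 × 2925 = 5.916 mm.
Since δ_free = 5.92 mm is less than the 11 mm gap, the tube never touches the wall. No axial force develops.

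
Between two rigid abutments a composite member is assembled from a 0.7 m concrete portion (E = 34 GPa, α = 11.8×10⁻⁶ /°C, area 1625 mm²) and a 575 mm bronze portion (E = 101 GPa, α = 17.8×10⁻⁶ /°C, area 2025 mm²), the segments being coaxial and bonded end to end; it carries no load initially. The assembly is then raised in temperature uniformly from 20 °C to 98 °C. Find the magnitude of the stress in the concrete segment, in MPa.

With the walls removed the bar would change length by δ_free = Σ αᵢΔT Lᵢ = 11.8×10⁻⁶×78×700 + 17.8×10⁻⁶×78×575 = 1.443 mm.
Since the ends are fixed, an axial force P builds up, equal in every segment, with P · Σ Lᵢ/(AᵢEᵢ) = δ_free.
Σ Lᵢ/(AᵢEᵢ) = 700/(1625×34×10³) + 575/(2025×101×10³) = 1.548×10⁻⁵ mm/N.
Hence P = δ_free / Σ(L/AE) = 1.443/1.548×10⁻⁵ = 93.19 kN (compressive).
σ_{concrete} = P / A = 93190 / 1625 = 57.34 MPa.

σ ≈ 57.3 MPa (compressive)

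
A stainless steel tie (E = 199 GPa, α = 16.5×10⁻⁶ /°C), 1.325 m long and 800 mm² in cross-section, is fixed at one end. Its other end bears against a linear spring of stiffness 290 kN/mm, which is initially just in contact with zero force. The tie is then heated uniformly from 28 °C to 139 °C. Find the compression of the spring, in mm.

δ ≈ 0.711 mm

Free thermal expansion: δ_free = αΔT L = 16.5×10⁻⁶ × 111 × 1325 = 2.427 mm.
With a force P in the spring, the elastic change of the tie is PL/(AE) and that of the spring is P/k; compatibility requires their sum to equal δ_free.
P [ L/(AE) + 1/k ] = δ_free → P [ 1325/(800×199×10³) + 1/(290×10³) ] = 2.427.
P = 2.427 / 1.177×10⁻⁵ = 206200 N.
Spring compression = P/k = 206200/(290×10³) = 0.7109 mm.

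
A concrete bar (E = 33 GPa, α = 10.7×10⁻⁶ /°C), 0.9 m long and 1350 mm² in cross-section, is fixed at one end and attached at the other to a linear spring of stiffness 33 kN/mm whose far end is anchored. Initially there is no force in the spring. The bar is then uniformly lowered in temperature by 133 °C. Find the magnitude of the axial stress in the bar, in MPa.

Free thermal contraction: δ_free = αΔT L = 10.7×10⁻⁶ × 133 × 900 = 1.281 mm.
With a force P in the spring, the elastic change of the bar is PL/(AE) and that of the spring is P/k; compatibility requires their sum to equal δ_free.
So P = δ_free / [L/(AE) + 1/k] = 1.281 / [ 900/(1350×33×10³) + 1/(33×10³) ].
P = 1.281 / 5.051×10⁻⁵ = 25360 N.
σ = P/A = 25360/1350 = 18.78 MPa.

σ ≈ 18.8 MPa (tensile)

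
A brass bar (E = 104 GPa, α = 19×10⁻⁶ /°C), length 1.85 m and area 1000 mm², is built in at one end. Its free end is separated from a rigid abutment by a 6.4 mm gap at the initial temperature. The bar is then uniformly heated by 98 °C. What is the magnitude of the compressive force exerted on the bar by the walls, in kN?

P ≈ 0 kN

If the wall were absent the bar would grow by αΔT L = 19×10⁻⁶ × 98 × 1850 = 3.445 mm.
This is smaller than the 6.4 mm clearance, so the bar expands freely without reaching the stop — the stress is zero.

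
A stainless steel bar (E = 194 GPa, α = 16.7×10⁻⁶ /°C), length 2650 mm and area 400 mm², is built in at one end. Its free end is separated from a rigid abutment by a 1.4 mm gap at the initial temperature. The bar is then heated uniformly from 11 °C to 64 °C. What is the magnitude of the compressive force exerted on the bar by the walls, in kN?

P ≈ 27.7 kN

Unrestrained expansion: δ_free = αΔT L = 16.7×10⁻⁶ × 53 × 2650 = 2.346 mm.
The gap closes (δ_free > 1.4 mm) and the wall then resists a further 2.346 − 1.4 = 0.9455 mm of expansion.
Compatibility: PL/(AE) = 0.9455 mm, so σ = P/A = E × (0.9455/2650) = 69.22 MPa.
Force on the wall = σA = 69.22 × 400 mm² = 27.69 kN.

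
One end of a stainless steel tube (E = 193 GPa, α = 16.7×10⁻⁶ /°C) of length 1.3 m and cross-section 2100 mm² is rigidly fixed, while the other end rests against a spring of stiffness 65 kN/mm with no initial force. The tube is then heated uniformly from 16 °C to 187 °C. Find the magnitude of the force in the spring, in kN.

Free thermal expansion: δ_free = αΔT L = 16.7×10⁻⁶ × 171 × 1300 = 3.712 mm.
With a force P in the spring, the elastic change of the tube is PL/(AE) and that of the spring is P/k; compatibility requires their sum to equal δ_free.
So P = δ_free / [L/(AE) + 1/k] = 3.712 / [ 1300/(2100×193×10³) + 1/(65×10³) ].
P = 3.712 / 1.859×10⁻⁵ = 199700 N.

P ≈ 200 kN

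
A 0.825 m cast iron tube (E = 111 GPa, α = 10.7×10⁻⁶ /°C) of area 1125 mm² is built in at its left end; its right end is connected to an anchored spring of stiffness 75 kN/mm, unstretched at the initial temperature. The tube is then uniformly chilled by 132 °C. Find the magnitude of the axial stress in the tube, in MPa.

σ ≈ 51.9 MPa (tensile)

If the spring were absent the tube would shorten by αΔT L = 10.7×10⁻⁶ × 132 × 825 = 1.165 mm.
Let P be the tensile force in the spring. The tube extends elastically by PL/(AE) and the spring stretches by P/k; together these equal δ_free.
So P = δ_free / [L/(AE) + 1/k] = 1.165 / [ 825/(1125×111×10³) + 1/(75×10³) ].
P = 1.165 / 1.994×10⁻⁵ = 58440 N.
σ = P/A = 58440/1125 = 51.94 MPa.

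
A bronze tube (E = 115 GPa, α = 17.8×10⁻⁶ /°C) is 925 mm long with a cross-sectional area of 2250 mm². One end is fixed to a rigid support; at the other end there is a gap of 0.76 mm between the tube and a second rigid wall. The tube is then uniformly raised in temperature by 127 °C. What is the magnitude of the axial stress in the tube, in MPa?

Free thermal elongation = αΔT L = 17.8×10⁻⁶ × 127 × 925 = 2.091 mm.
The gap closes (δ_free > 0.76 mm) and the wall then resists a further 2.091 − 0.76 = 1.331 mm of expansion.
That suppressed elongation corresponds to σ = E·Δ/L = 115×10³ × 1.331/925 = 165.5 MPa.

σ ≈ 165 MPa (compressive)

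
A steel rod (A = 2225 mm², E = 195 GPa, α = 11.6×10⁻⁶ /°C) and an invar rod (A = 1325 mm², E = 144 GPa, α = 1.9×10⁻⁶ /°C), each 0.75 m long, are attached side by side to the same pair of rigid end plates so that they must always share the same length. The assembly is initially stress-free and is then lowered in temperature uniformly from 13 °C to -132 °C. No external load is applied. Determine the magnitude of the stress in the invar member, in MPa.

σ ≈ 141 MPa (compressive)

Equilibrium of a rigid end plate with no external load gives equal and opposite internal forces ±P in the two members. Since α_{steel} > α_{invar}, cooling drives the steel into tension and the invar into compression.
Equating the net (thermal + elastic) strains gives |α₁ − α₂|·ΔT = P·[1/(A₁E₁) + 1/(A₂E₂)].
|α₁ − α₂|·ΔT = 9.7×10⁻⁶ × 145 = 0.001406.
1/(A₁E₁) + 1/(A₂E₂) = 1/(2225×195×10³) + 1/(1325×144×10³) = 7.546×10⁻⁹ N⁻¹.
P = 0.001406 / 7.546×10⁻⁹ = 186400 N = 186.4 kN.
σ_{invar} = P/A₂ = 186400/1325 = 140.7 MPa, compressive.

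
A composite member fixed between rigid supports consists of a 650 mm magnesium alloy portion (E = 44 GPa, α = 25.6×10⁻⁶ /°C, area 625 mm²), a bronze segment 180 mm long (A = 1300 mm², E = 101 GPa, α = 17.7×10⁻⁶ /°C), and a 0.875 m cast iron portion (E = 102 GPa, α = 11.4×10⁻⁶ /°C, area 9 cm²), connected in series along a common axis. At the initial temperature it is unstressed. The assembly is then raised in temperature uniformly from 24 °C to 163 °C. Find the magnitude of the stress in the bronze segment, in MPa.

σ ≈ 92.3 MPa (compressive)

With the walls removed the bar would change length by δ_free = Σ αᵢΔT Lᵢ = 25.6×10⁻⁶×139×650 + 17.7×10⁻⁶×139×180 + 11.4×10⁻⁶×139×875 = 4.142 mm.
The rigid supports impose zero overall length change; the single axial force P common to all segments must satisfy P Σ Lᵢ/(AᵢEᵢ) = δ_free.
Σ Lᵢ/(AᵢEᵢ) = 650/(625×44×10³) + 180/(1300×101×10³) + 875/(900×102×10³) = 3.454×10⁻⁵ mm/N.
Hence P = δ_free / Σ(L/AE) = 4.142/3.454×10⁻⁵ = 119.9 kN (compressive).
σ_{bronze} = P / A = 119900 / 1300 = 92.26 MPa.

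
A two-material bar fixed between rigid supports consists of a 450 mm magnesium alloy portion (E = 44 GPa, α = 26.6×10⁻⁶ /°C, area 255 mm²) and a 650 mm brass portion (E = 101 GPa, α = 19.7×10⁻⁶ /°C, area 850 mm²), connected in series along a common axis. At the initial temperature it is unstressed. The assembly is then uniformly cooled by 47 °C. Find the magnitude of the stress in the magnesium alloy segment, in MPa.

Free thermal contraction of the whole bar: Σ αᵢΔT Lᵢ = 26.6×10⁻⁶×47×450 + 19.7×10⁻⁶×47×650 = 1.164 mm.
Since the ends are fixed, an axial force P builds up, equal in every segment, with P · Σ Lᵢ/(AᵢEᵢ) = δ_free.
Σ Lᵢ/(AᵢEᵢ) = 450/(255×44×10³) + 650/(850×101×10³) = 4.768×10⁻⁵ mm/N.
Hence P = δ_free / Σ(L/AE) = 1.164/4.768×10⁻⁵ = 24.42 kN (tensile).
σ_{magnesium alloy} = P / A = 24420 / 255 = 95.77 MPa.

σ ≈ 95.8 MPa (tensile)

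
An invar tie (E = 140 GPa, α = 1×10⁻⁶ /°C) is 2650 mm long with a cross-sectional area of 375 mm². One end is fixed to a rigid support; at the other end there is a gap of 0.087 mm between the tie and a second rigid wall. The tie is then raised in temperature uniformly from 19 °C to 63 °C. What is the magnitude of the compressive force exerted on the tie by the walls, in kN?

If the wall were absent the tie would grow by αΔT L = 1×10⁻⁶ × 44 × 2650 = 0.1166 mm.
This exceeds the 0.087 mm gap, so the wall pushes back. The portion of expansion that must be recovered elastically is δ_free − gap = 0.1166 − 0.087 = 0.0296 mm.
That suppressed elongation corresponds to σ = E·Δ/L = 140×10³ × 0.0296/2650 = 1.564 MPa.
P = σA = 1.564 × 375 = 0.5864 kN.

P ≈ 0.586 kN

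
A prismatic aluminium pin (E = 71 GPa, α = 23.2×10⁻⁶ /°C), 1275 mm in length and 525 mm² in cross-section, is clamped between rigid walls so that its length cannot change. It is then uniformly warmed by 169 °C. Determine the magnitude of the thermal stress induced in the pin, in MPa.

σ ≈ 278 MPa (compressive)

Because both ends are immovable the net strain is zero, and the suppressed thermal strain is αΔT = 23.2×10⁻⁶ × 169 = 3920.8×10⁻⁶.
σ = EαΔT = 71×10³ × 23.2×10⁻⁶ × 169 = 278.4 MPa (compressive; the pin is trying to expand).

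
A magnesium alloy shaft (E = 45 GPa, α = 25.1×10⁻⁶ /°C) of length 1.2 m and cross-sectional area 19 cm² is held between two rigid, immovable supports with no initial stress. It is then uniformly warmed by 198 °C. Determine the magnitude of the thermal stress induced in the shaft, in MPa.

The supports are rigid, so the total axial strain is zero. The restrained thermal strain is ε = αΔT = 25.1×10⁻⁶ × 198 = 4969.8×10⁻⁶.
The stress required to suppress this strain is σ = Eε = 45×10³ × 4969.8×10⁻⁶ = 223.6 MPa, compressive since the shaft is trying to expand.

σ ≈ 224 MPa (compressive)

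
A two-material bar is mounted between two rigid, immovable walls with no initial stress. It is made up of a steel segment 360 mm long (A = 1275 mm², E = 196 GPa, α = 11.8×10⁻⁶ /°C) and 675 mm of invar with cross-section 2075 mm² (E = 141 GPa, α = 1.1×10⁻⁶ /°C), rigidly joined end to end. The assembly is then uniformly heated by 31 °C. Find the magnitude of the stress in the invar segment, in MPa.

Free thermal expansion of the whole bar: Σ αᵢΔT Lᵢ = 11.8×10⁻⁶×31×360 + 1.1×10⁻⁶×31×675 = 0.1547 mm.
Since the ends are fixed, an axial force P builds up, equal in every segment, with P · Σ Lᵢ/(AᵢEᵢ) = δ_free.
The series flexibility is Σ Lᵢ/(AᵢEᵢ) = 360/(1275×196×10³) + 675/(2075×141×10³) = 3.748×10⁻⁶ mm/N.
Hence P = δ_free / Σ(L/AE) = 0.1547/3.748×10⁻⁶ = 41.28 kN (compressive).
σ_{invar} = P / A = 41280 / 2075 = 19.89 MPa.

σ ≈ 19.9 MPa (compressive)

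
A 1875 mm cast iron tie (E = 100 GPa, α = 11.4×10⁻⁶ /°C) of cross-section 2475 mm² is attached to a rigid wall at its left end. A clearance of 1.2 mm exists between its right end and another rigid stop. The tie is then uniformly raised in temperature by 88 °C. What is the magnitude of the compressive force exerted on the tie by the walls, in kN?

If the wall were absent the tie would grow by αΔT L = 11.4×10⁻⁶ × 88 × 1875 = 1.881 mm.
This exceeds the 1.2 mm gap, so the wall pushes back. The portion of expansion that must be recovered elastically is δ_free − gap = 1.881 − 1.2 = 0.681 mm.
Compatibility: PL/(AE) = 0.681 mm, so σ = P/A = E × (0.681/1875) = 36.32 MPa.
P = σA = 36.32 × 2475 = 89.89 kN.

P ≈ 89.9 kN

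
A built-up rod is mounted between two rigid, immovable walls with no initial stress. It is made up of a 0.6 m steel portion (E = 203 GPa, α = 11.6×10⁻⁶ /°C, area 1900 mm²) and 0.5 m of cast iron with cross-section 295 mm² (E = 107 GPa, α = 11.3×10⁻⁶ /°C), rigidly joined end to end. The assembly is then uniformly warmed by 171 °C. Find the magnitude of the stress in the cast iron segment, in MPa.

With the walls removed the bar would change length by δ_free = Σ αᵢΔT Lᵢ = 11.6×10⁻⁶×171×600 + 11.3×10⁻⁶×171×500 = 2.156 mm.
Since the ends are fixed, an axial force P builds up, equal in every segment, with P · Σ Lᵢ/(AᵢEᵢ) = δ_free.
The series flexibility is Σ Lᵢ/(AᵢEᵢ) = 600/(1900×203×10³) + 500/(295×107×10³) = 1.74×10⁻⁵ mm/N.
P = 2.156 / 1.74×10⁻⁵ = 124000 N = 124 kN, compressive.
σ_{cast iron} = P / A = 124000 / 295 = 420.2 MPa.

σ ≈ 420 MPa (compressive)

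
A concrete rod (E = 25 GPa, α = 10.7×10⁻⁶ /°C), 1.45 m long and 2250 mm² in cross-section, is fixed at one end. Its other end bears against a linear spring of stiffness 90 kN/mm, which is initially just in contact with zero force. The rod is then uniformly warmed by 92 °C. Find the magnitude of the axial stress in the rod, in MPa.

If the spring were absent the rod would lengthen by αΔT L = 10.7×10⁻⁶ × 92 × 1450 = 1.427 mm.
Let P be the compressive force at the spring. The rod shortens elastically by PL/(AE) and the spring compresses by P/k; together these equal δ_free.
So P = δ_free / [L/(AE) + 1/k] = 1.427 / [ 1450/(2250×25×10³) + 1/(90×10³) ].
P = 1.427 / 3.689×10⁻⁵ = 38690 N.
σ = P/A = 38690/2250 = 17.2 MPa.

σ ≈ 17.2 MPa (compressive)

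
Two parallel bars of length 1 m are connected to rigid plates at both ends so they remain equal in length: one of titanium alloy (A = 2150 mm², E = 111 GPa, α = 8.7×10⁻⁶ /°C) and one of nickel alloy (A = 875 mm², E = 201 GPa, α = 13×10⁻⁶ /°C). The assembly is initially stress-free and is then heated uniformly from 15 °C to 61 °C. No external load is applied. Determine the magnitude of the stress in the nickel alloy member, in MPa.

Equilibrium of a rigid end plate with no external load gives equal and opposite internal forces ±P in the two members. Since α_{nickel alloy} > α_{titanium alloy}, heating drives the nickel alloy into compression and the titanium alloy into tension.
Equating the net (thermal + elastic) strains gives |α₁ − α₂|·ΔT = P·[1/(A₁E₁) + 1/(A₂E₂)].
|α₁ − α₂|·ΔT = 4.3×10⁻⁶ × 46 = 0.0001978.
1/(A₁E₁) + 1/(A₂E₂) = 1/(2150×111×10³) + 1/(875×201×10³) = 9.876×10⁻⁹ N⁻¹.
So P = 0.0001978 / 9.876×10⁻⁹ = 20.03 kN.
σ_{nickel alloy} = P/A₂ = 20030/875 = 22.89 MPa, compressive.

σ ≈ 22.9 MPa (compressive)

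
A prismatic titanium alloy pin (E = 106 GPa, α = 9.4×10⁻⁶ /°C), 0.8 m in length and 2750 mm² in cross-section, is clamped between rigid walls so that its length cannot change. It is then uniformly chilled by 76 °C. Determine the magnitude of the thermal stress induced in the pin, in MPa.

With length fixed, the mechanical strain must cancel the thermal strain αΔT = 9.4×10⁻⁶ × 76 = 714.4×10⁻⁶.
Hence σ = E·αΔT = 106×10³ × 714.4×10⁻⁶ = 75.73 MPa, tensile.

σ ≈ 75.7 MPa (tensile)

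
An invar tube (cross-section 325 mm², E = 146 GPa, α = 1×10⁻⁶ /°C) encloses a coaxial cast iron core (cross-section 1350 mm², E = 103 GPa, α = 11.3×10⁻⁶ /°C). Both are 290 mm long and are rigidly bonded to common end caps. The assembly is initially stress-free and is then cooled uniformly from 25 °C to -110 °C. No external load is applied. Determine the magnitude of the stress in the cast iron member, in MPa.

σ ≈ 36.4 MPa (tensile)

Both members must finish at the same length. With the larger α, the cast iron tends to over-contract; the plates restrain it, putting the cast iron in tension and the invar in compression. With no external load the two internal forces are equal and opposite, magnitude P.
Setting the final lengths equal and cancelling L: (α₁ − α₂)ΔT = P/(A₁E₁) + P/(A₂E₂).
|α₁ − α₂|·ΔT = 10.3×10⁻⁶ × 135 = 0.001391.
1/(A₁E₁) + 1/(A₂E₂) = 1/(325×146×10³) + 1/(1350×103×10³) = 2.827×10⁻⁸ N⁻¹.
P = 0.001391 / 2.827×10⁻⁸ = 49190 N = 49.19 kN.
σ_{cast iron} = P/A₂ = 49190/1350 = 36.44 MPa, tensile.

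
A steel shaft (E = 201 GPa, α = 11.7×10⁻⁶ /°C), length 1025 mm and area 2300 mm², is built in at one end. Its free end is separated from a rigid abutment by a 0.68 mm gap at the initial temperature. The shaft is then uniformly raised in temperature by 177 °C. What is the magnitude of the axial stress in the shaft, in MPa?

Free thermal elongation = αΔT L = 11.7×10⁻⁶ × 177 × 1025 = 2.123 mm.
After closing the 0.68 mm clearance, 2.123 − 0.68 = 1.443 mm of expansion remains to be suppressed by the wall.
That suppressed elongation corresponds to σ = E·Δ/L = 201×10³ × 1.443/1025 = 282.9 MPa.

σ ≈ 283 MPa (compressive)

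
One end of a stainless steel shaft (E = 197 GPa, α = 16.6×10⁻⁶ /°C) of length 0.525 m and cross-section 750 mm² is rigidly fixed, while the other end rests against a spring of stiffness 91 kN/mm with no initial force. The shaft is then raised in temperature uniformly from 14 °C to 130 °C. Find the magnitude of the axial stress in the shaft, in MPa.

σ ≈ 92.7 MPa (compressive)

Free thermal expansion: δ_free = αΔT L = 16.6×10⁻⁶ × 116 × 525 = 1.011 mm.
With a force P in the spring, the elastic change of the shaft is PL/(AE) and that of the spring is P/k; compatibility requires their sum to equal δ_free.
P [ L/(AE) + 1/k ] = δ_free → P [ 525/(750×197×10³) + 1/(91×10³) ] = 1.011.
P = 1.011 / 1.454×10⁻⁵ = 69520 N.
σ = P/A = 69520/750 = 92.69 MPa.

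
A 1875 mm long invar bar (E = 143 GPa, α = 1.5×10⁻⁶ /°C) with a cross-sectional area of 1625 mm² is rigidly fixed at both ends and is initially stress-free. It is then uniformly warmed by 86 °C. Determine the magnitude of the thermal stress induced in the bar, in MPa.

σ ≈ 18.4 MPa (compressive)

Because both ends are immovable the net strain is zero, and the suppressed thermal strain is αΔT = 1.5×10⁻⁶ × 86 = 129×10⁻⁶.
Hence σ = E·αΔT = 143×10³ × 129×10⁻⁶ = 18.45 MPa, compressive.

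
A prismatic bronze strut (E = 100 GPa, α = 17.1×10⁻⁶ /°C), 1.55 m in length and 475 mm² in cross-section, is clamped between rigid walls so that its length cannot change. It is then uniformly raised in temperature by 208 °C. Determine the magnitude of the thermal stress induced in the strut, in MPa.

The supports are rigid, so the total axial strain is zero. The restrained thermal strain is ε = αΔT = 17.1×10⁻⁶ × 208 = 3556.8×10⁻⁶.
σ = EαΔT = 100×10³ × 17.1×10⁻⁶ × 208 = 355.7 MPa (compressive; the strut is trying to expand).

σ ≈ 356 MPa (compressive)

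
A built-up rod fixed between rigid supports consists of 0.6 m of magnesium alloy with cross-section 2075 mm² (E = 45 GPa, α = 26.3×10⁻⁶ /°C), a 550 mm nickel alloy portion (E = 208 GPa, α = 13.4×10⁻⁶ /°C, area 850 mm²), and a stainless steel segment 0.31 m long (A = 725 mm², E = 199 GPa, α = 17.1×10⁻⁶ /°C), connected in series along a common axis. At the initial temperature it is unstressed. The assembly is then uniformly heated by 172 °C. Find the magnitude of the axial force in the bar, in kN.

Free thermal expansion of the whole bar: Σ αᵢΔT Lᵢ = 26.3×10⁻⁶×172×600 + 13.4×10⁻⁶×172×550 + 17.1×10⁻⁶×172×310 = 4.894 mm.
The rigid supports impose zero overall length change; the single axial force P common to all segments must satisfy P Σ Lᵢ/(AᵢEᵢ) = δ_free.
Σ Lᵢ/(AᵢEᵢ) = 600/(2075×45×10³) + 550/(850×208×10³) + 310/(725×199×10³) = 1.169×10⁻⁵ mm/N.
So P = 4.894 / 1.169×10⁻⁵ = 418.8 kN, compressive.

P ≈ 419 kN (compressive)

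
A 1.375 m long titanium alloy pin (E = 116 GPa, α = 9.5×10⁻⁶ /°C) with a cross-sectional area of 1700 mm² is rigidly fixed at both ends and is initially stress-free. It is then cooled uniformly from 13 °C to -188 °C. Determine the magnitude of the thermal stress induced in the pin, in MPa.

σ ≈ 222 MPa (tensile)

Because both ends are immovable the net strain is zero, and the suppressed thermal strain is αΔT = 9.5×10⁻⁶ × 201 = 1909.5×10⁻⁶.
Hence σ = E·αΔT = 116×10³ × 1909.5×10⁻⁶ = 221.5 MPa, tensile.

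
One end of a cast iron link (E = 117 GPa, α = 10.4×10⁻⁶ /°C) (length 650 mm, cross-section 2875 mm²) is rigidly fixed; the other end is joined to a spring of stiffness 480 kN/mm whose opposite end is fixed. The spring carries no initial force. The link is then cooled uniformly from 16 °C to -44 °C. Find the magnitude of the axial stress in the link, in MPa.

Free thermal contraction: δ_free = αΔT L = 10.4×10⁻⁶ × 60 × 650 = 0.4056 mm.
With a force P in the spring, the elastic change of the link is PL/(AE) and that of the spring is P/k; compatibility requires their sum to equal δ_free.
So P = δ_free / [L/(AE) + 1/k] = 0.4056 / [ 650/(2875×117×10³) + 1/(480×10³) ].
P = 0.4056 / 4.016×10⁻⁶ = 101000 N.
σ = P/A = 101000/2875 = 35.13 MPa.

σ ≈ 35.1 MPa (tensile)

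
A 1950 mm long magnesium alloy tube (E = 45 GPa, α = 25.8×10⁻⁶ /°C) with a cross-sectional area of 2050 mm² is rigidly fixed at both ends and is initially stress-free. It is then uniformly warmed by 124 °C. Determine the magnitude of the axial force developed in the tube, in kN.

P ≈ 295 kN (compressive)

With zero net strain, σ = E·αΔT = 45 GPa × 25.8×10⁻⁶ × 124 = 144 MPa.
Then P = σA = 144 × 2050 mm² = 295.1 kN, compressive.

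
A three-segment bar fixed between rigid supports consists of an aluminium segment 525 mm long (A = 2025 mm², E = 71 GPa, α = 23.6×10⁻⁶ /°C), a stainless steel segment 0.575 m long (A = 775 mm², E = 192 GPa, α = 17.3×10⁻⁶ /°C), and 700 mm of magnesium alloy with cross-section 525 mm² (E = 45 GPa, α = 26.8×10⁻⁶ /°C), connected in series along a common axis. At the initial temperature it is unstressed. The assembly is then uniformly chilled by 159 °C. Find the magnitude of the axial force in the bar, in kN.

P ≈ 176 kN (tensile)

With the walls removed the bar would change length by δ_free = Σ αᵢΔT Lᵢ = 23.6×10⁻⁶×159×525 + 17.3×10⁻⁶×159×575 + 26.8×10⁻⁶×159×700 = 6.535 mm.
Since the ends are fixed, an axial force P builds up, equal in every segment, with P · Σ Lᵢ/(AᵢEᵢ) = δ_free.
Σ Lᵢ/(AᵢEᵢ) = 525/(2025×71×10³) + 575/(775×192×10³) + 700/(525×45×10³) = 3.715×10⁻⁵ mm/N.
Hence P = δ_free / Σ(L/AE) = 6.535/3.715×10⁻⁵ = 175.9 kN (tensile).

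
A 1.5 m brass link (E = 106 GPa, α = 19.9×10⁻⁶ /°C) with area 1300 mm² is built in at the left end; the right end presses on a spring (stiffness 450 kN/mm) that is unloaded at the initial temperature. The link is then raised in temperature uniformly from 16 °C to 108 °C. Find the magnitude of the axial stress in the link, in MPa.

σ ≈ 161 MPa (compressive)

If the spring were absent the link would lengthen by αΔT L = 19.9×10⁻⁶ × 92 × 1500 = 2.746 mm.
Let P be the compressive force at the spring. The link shortens elastically by PL/(AE) and the spring compresses by P/k; together these equal δ_free.
P [ L/(AE) + 1/k ] = δ_free → P [ 1500/(1300×106×10³) + 1/(450×10³) ] = 2.746.
P = 2.746 / 1.311×10⁻⁵ = 209500 N.
σ = P/A = 209500/1300 = 161.2 MPa.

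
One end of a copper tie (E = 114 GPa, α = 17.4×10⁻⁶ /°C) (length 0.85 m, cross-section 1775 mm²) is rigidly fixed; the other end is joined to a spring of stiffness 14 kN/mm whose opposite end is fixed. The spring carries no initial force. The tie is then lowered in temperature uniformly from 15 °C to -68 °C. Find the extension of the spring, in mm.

δ ≈ 1.16 mm

Free thermal contraction: δ_free = αΔT L = 17.4×10⁻⁶ × 83 × 850 = 1.228 mm.
Let P be the tensile force in the spring. The tie extends elastically by PL/(AE) and the spring stretches by P/k; together these equal δ_free.
P [ L/(AE) + 1/k ] = δ_free → P [ 850/(1775×114×10³) + 1/(14×10³) ] = 1.228.
P = 1.228 / 7.563×10⁻⁵ = 16230 N.
Spring extension = P/k = 16230/(14×10³) = 1.159 mm.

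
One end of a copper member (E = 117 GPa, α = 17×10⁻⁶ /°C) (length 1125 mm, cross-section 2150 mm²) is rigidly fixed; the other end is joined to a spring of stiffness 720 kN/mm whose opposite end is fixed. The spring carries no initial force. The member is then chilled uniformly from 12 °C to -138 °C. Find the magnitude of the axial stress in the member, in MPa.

σ ≈ 228 MPa (tensile)

Free thermal contraction: δ_free = αΔT L = 17×10⁻⁶ × 150 × 1125 = 2.869 mm.
Let P be the tensile force in the spring. The member extends elastically by PL/(AE) and the spring stretches by P/k; together these equal δ_free.
P [ L/(AE) + 1/k ] = δ_free → P [ 1125/(2150×117×10³) + 1/(720×10³) ] = 2.869.
P = 2.869 / 5.861×10⁻⁶ = 489500 N.
σ = P/A = 489500/2150 = 227.7 MPa.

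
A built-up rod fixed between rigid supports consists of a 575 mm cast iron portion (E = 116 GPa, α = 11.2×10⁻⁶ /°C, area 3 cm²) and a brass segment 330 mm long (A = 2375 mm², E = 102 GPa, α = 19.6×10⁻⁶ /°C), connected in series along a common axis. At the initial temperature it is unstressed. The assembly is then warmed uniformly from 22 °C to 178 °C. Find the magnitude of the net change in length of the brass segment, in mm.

|ΔL| ≈ 0.856 mm

Free thermal expansion of the whole bar: Σ αᵢΔT Lᵢ = 11.2×10⁻⁶×156×575 + 19.6×10⁻⁶×156×330 = 2.014 mm.
Since the ends are fixed, an axial force P builds up, equal in every segment, with P · Σ Lᵢ/(AᵢEᵢ) = δ_free.
The series flexibility is Σ Lᵢ/(AᵢEᵢ) = 575/(300×116×10³) + 330/(2375×102×10³) = 1.789×10⁻⁵ mm/N.
Hence P = δ_free / Σ(L/AE) = 2.014/1.789×10⁻⁵ = 112.6 kN (compressive).
For the brass segment, free thermal change = 19.6×10⁻⁶×156×330 = 1.009 mm and elastic change from P = 112600×330/(2375×102×10³) = 0.1534 mm; these oppose, so the net change is 0.856 mm (segment lengthens).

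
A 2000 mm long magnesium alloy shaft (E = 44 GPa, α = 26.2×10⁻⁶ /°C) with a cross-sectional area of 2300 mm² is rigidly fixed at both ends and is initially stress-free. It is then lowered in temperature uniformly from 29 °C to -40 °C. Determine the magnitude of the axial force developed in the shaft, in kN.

Full restraint means ε = 0, so the stress is σ = EαΔT = 44×10³ × 26.2×10⁻⁶ × 69 = 79.54 MPa.
Axial force P = σA = 79.54 × 2300 = 182900 N = 182.9 kN, tensile.

P ≈ 183 kN (tensile)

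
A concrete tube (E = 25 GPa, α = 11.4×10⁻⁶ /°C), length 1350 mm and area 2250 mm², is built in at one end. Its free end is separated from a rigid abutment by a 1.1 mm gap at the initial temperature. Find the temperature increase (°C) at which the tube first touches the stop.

ΔT ≈ 71.5 °C

The gap closes when αΔT L = 1.1 mm, since the tube is still unstressed at that instant.
So ΔT = g/(αL) = 1.1/(11.4×10⁻⁶ × 1350) = 71.47 °C.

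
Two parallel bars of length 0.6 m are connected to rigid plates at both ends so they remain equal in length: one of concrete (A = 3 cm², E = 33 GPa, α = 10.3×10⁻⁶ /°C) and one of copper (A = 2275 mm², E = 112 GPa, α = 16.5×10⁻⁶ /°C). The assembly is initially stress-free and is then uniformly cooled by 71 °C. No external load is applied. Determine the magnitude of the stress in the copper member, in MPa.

σ ≈ 1.84 MPa (tensile)

Both members must finish at the same length. With the larger α, the copper tends to over-contract; the plates restrain it, putting the copper in tension and the concrete in compression. With no external load the two internal forces are equal and opposite, magnitude P.
Setting the final lengths equal and cancelling L: (α₁ − α₂)ΔT = P/(A₁E₁) + P/(A₂E₂).
|α₁ − α₂|·ΔT = 6.2×10⁻⁶ × 71 = 0.0004402.
1/(A₁E₁) + 1/(A₂E₂) = 1/(300×33×10³) + 1/(2275×112×10³) = 1.049×10⁻⁷ N⁻¹.
P = 0.0004402 / 1.049×10⁻⁷ = 4195 N = 4.195 kN.
σ_{copper} = P/A₂ = 4195/2275 = 1.844 MPa, tensile.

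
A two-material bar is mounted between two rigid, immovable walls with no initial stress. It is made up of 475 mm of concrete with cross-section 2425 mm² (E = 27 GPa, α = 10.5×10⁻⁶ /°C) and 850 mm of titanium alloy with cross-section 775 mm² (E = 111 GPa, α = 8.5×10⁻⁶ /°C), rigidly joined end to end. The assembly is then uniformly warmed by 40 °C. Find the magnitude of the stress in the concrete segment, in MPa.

σ ≈ 11.8 MPa (compressive)

If the supports were absent, the total length change would be Σ αᵢΔT Lᵢ = 10.5×10⁻⁶×40×475 + 8.5×10⁻⁶×40×850 = 0.4885 mm.
The walls prevent any net length change, so an axial force P (same in every segment) develops. Compatibility: P · Σ Lᵢ/(AᵢEᵢ) = δ_free.
The series flexibility is Σ Lᵢ/(AᵢEᵢ) = 475/(2425×27×10³) + 850/(775×111×10³) = 1.714×10⁻⁵ mm/N.
P = 0.4885 / 1.714×10⁻⁵ = 28510 N = 28.51 kN, compressive.
σ_{concrete} = P / A = 28510 / 2425 = 11.76 MPa.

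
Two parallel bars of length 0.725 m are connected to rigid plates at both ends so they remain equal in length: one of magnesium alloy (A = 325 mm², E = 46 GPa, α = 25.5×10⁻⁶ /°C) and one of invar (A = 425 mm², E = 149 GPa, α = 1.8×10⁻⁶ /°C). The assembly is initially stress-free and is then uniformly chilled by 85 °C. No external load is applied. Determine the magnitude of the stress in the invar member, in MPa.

The magnesium alloy has the larger α, so on cooling it would change length more than the invar if both were free. The rigid plates force a common final length, so the magnesium alloy is put into tension and the invar into compression, with equal and opposite forces P (no external load).
Compatibility of the two members (thermal + elastic change equal): (α₁ − α₂)ΔT = P·[1/(A₁E₁) + 1/(A₂E₂)].
|α₁ − α₂|·ΔT = 23.7×10⁻⁶ × 85 = 0.002014.
1/(A₁E₁) + 1/(A₂E₂) = 1/(325×46×10³) + 1/(425×149×10³) = 8.268×10⁻⁸ N⁻¹.
So P = 0.002014 / 8.268×10⁻⁸ = 24.36 kN.
σ_{invar} = P/A₂ = 24360/425 = 57.33 MPa, compressive.

σ ≈ 57.3 MPa (compressive)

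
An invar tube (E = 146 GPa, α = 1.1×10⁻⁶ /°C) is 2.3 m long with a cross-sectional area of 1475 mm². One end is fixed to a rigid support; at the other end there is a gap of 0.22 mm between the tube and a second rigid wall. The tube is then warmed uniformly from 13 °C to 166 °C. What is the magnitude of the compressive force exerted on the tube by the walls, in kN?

P ≈ 15.6 kN

Unrestrained expansion: δ_free = αΔT L = 1.1×10⁻⁶ × 153 × 2300 = 0.3871 mm.
After closing the 0.22 mm clearance, 0.3871 − 0.22 = 0.1671 mm of expansion remains to be suppressed by the wall.
So σ = E(δ_free − g)/L = 146×10³ × 0.1671/2300 = 10.61 MPa.
Force on the wall = σA = 10.61 × 1475 mm² = 15.64 kN.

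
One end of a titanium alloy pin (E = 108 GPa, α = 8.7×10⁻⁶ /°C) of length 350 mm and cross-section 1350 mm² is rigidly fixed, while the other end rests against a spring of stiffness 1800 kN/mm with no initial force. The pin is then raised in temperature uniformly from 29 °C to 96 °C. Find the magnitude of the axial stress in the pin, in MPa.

σ ≈ 51.1 MPa (compressive)

If the spring were absent the pin would lengthen by αΔT L = 8.7×10⁻⁶ × 67 × 350 = 0.204 mm.
With a force P in the spring, the elastic change of the pin is PL/(AE) and that of the spring is P/k; compatibility requires their sum to equal δ_free.
P [ L/(AE) + 1/k ] = δ_free → P [ 350/(1350×108×10³) + 1/(1800×10³) ] = 0.204.
P = 0.204 / 2.956×10⁻⁶ = 69010 N.
σ = P/A = 69010/1350 = 51.12 MPa.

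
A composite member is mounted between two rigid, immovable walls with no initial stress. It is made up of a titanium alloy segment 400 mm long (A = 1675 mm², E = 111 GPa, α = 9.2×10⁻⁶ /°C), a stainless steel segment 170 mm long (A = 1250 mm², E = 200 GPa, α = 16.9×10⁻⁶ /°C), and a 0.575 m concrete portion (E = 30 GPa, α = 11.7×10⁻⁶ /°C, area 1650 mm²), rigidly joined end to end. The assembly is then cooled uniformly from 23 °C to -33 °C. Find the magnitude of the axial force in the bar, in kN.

P ≈ 51.5 kN (tensile)

With the walls removed the bar would change length by δ_free = Σ αᵢΔT Lᵢ = 9.2×10⁻⁶×56×400 + 16.9×10⁻⁶×56×170 + 11.7×10⁻⁶×56×575 = 0.7437 mm.
Since the ends are fixed, an axial force P builds up, equal in every segment, with P · Σ Lᵢ/(AᵢEᵢ) = δ_free.
Σ Lᵢ/(AᵢEᵢ) = 400/(1675×111×10³) + 170/(1250×200×10³) + 575/(1650×30×10³) = 1.445×10⁻⁵ mm/N.
Hence P = δ_free / Σ(L/AE) = 0.7437/1.445×10⁻⁵ = 51.48 kN (tensile).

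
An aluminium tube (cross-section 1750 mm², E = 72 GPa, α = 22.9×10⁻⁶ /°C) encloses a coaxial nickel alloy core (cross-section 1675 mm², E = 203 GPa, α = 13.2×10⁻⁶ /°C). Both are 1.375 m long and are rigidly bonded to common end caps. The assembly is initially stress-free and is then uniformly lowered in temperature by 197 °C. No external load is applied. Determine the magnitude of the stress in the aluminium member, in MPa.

σ ≈ 100 MPa (tensile)

Equilibrium of a rigid end plate with no external load gives equal and opposite internal forces ±P in the two members. Since α_{aluminium} > α_{nickel alloy}, cooling drives the aluminium into tension and the nickel alloy into compression.
Equating the net (thermal + elastic) strains gives |α₁ − α₂|·ΔT = P·[1/(A₁E₁) + 1/(A₂E₂)].
|α₁ − α₂|·ΔT = 9.7×10⁻⁶ × 197 = 0.001911.
1/(A₁E₁) + 1/(A₂E₂) = 1/(1750×72×10³) + 1/(1675×203×10³) = 1.088×10⁻⁸ N⁻¹.
P = 0.001911 / 1.088×10⁻⁸ = 175700 N = 175.7 kN.
σ_{aluminium} = P/A₁ = 175700/1750 = 100.4 MPa, tensile.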